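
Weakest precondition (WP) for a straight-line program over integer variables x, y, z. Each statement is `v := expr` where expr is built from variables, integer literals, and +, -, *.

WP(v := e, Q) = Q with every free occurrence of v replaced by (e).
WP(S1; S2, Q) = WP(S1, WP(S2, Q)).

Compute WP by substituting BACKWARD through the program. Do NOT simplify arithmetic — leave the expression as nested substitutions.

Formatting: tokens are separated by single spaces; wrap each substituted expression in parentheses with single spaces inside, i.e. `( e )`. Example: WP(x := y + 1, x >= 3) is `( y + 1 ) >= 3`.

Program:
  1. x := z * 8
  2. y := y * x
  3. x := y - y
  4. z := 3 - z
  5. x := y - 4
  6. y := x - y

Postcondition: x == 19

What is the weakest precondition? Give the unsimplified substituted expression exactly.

Answer: ( ( y * ( z * 8 ) ) - 4 ) == 19

Derivation:
post: x == 19
stmt 6: y := x - y  -- replace 0 occurrence(s) of y with (x - y)
  => x == 19
stmt 5: x := y - 4  -- replace 1 occurrence(s) of x with (y - 4)
  => ( y - 4 ) == 19
stmt 4: z := 3 - z  -- replace 0 occurrence(s) of z with (3 - z)
  => ( y - 4 ) == 19
stmt 3: x := y - y  -- replace 0 occurrence(s) of x with (y - y)
  => ( y - 4 ) == 19
stmt 2: y := y * x  -- replace 1 occurrence(s) of y with (y * x)
  => ( ( y * x ) - 4 ) == 19
stmt 1: x := z * 8  -- replace 1 occurrence(s) of x with (z * 8)
  => ( ( y * ( z * 8 ) ) - 4 ) == 19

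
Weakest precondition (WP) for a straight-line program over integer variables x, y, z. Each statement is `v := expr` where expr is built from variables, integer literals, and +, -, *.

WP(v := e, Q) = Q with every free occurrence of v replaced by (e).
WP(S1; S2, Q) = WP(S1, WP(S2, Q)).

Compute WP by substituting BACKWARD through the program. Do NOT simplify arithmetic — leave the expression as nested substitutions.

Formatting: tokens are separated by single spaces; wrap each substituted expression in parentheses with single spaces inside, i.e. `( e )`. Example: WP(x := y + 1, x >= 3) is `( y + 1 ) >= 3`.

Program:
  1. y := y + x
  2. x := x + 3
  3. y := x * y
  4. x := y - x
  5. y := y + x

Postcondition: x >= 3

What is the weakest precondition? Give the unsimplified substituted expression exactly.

Answer: ( ( ( x + 3 ) * ( y + x ) ) - ( x + 3 ) ) >= 3

Derivation:
post: x >= 3
stmt 5: y := y + x  -- replace 0 occurrence(s) of y with (y + x)
  => x >= 3
stmt 4: x := y - x  -- replace 1 occurrence(s) of x with (y - x)
  => ( y - x ) >= 3
stmt 3: y := x * y  -- replace 1 occurrence(s) of y with (x * y)
  => ( ( x * y ) - x ) >= 3
stmt 2: x := x + 3  -- replace 2 occurrence(s) of x with (x + 3)
  => ( ( ( x + 3 ) * y ) - ( x + 3 ) ) >= 3
stmt 1: y := y + x  -- replace 1 occurrence(s) of y with (y + x)
  => ( ( ( x + 3 ) * ( y + x ) ) - ( x + 3 ) ) >= 3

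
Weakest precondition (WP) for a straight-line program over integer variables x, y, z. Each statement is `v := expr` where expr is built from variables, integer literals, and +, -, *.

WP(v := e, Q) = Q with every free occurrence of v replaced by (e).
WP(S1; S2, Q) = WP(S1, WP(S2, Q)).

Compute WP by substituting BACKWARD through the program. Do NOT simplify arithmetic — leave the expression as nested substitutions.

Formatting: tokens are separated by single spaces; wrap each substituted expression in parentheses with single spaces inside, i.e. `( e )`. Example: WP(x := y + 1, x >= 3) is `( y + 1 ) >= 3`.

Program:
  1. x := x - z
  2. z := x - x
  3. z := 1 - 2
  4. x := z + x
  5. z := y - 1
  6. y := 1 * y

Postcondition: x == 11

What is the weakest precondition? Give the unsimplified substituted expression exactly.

post: x == 11
stmt 6: y := 1 * y  -- replace 0 occurrence(s) of y with (1 * y)
  => x == 11
stmt 5: z := y - 1  -- replace 0 occurrence(s) of z with (y - 1)
  => x == 11
stmt 4: x := z + x  -- replace 1 occurrence(s) of x with (z + x)
  => ( z + x ) == 11
stmt 3: z := 1 - 2  -- replace 1 occurrence(s) of z with (1 - 2)
  => ( ( 1 - 2 ) + x ) == 11
stmt 2: z := x - x  -- replace 0 occurrence(s) of z with (x - x)
  => ( ( 1 - 2 ) + x ) == 11
stmt 1: x := x - z  -- replace 1 occurrence(s) of x with (x - z)
  => ( ( 1 - 2 ) + ( x - z ) ) == 11

Answer: ( ( 1 - 2 ) + ( x - z ) ) == 11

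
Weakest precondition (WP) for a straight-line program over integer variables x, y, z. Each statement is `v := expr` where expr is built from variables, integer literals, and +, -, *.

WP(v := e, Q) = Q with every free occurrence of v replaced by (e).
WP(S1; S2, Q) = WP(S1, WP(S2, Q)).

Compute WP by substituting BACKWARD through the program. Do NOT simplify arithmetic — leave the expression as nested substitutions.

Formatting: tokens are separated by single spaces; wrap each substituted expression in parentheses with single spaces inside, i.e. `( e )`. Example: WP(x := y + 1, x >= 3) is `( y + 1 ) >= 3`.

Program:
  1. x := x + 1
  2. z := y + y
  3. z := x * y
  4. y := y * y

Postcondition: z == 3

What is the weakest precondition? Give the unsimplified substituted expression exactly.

Answer: ( ( x + 1 ) * y ) == 3

Derivation:
post: z == 3
stmt 4: y := y * y  -- replace 0 occurrence(s) of y with (y * y)
  => z == 3
stmt 3: z := x * y  -- replace 1 occurrence(s) of z with (x * y)
  => ( x * y ) == 3
stmt 2: z := y + y  -- replace 0 occurrence(s) of z with (y + y)
  => ( x * y ) == 3
stmt 1: x := x + 1  -- replace 1 occurrence(s) of x with (x + 1)
  => ( ( x + 1 ) * y ) == 3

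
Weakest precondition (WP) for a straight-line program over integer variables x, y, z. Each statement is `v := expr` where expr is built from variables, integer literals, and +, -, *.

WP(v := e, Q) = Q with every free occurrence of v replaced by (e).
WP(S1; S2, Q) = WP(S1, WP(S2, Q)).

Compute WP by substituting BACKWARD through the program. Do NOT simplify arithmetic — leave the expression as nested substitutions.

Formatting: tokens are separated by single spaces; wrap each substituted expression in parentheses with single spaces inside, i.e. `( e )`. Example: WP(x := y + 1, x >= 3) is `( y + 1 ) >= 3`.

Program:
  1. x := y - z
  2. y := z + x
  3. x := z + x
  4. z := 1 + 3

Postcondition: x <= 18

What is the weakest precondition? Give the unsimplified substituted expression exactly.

Answer: ( z + ( y - z ) ) <= 18

Derivation:
post: x <= 18
stmt 4: z := 1 + 3  -- replace 0 occurrence(s) of z with (1 + 3)
  => x <= 18
stmt 3: x := z + x  -- replace 1 occurrence(s) of x with (z + x)
  => ( z + x ) <= 18
stmt 2: y := z + x  -- replace 0 occurrence(s) of y with (z + x)
  => ( z + x ) <= 18
stmt 1: x := y - z  -- replace 1 occurrence(s) of x with (y - z)
  => ( z + ( y - z ) ) <= 18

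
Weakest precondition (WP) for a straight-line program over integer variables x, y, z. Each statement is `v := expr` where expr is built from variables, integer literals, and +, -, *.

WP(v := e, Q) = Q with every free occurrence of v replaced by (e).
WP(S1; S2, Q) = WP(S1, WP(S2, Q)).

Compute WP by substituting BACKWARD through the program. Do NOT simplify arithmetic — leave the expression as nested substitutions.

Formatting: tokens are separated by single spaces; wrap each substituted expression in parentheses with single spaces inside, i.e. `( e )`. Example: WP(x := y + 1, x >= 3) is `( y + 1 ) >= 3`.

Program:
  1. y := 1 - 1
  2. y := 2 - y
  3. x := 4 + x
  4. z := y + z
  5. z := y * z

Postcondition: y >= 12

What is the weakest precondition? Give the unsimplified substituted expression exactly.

Answer: ( 2 - ( 1 - 1 ) ) >= 12

Derivation:
post: y >= 12
stmt 5: z := y * z  -- replace 0 occurrence(s) of z with (y * z)
  => y >= 12
stmt 4: z := y + z  -- replace 0 occurrence(s) of z with (y + z)
  => y >= 12
stmt 3: x := 4 + x  -- replace 0 occurrence(s) of x with (4 + x)
  => y >= 12
stmt 2: y := 2 - y  -- replace 1 occurrence(s) of y with (2 - y)
  => ( 2 - y ) >= 12
stmt 1: y := 1 - 1  -- replace 1 occurrence(s) of y with (1 - 1)
  => ( 2 - ( 1 - 1 ) ) >= 12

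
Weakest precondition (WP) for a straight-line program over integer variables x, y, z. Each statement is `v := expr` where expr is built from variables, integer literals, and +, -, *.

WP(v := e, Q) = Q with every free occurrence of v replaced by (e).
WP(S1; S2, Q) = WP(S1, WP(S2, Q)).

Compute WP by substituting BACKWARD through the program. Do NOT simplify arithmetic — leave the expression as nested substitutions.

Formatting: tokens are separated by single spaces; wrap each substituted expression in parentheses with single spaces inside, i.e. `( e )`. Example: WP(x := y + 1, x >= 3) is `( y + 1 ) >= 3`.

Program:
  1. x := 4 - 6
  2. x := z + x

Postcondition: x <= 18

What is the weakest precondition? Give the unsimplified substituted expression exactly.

Answer: ( z + ( 4 - 6 ) ) <= 18

Derivation:
post: x <= 18
stmt 2: x := z + x  -- replace 1 occurrence(s) of x with (z + x)
  => ( z + x ) <= 18
stmt 1: x := 4 - 6  -- replace 1 occurrence(s) of x with (4 - 6)
  => ( z + ( 4 - 6 ) ) <= 18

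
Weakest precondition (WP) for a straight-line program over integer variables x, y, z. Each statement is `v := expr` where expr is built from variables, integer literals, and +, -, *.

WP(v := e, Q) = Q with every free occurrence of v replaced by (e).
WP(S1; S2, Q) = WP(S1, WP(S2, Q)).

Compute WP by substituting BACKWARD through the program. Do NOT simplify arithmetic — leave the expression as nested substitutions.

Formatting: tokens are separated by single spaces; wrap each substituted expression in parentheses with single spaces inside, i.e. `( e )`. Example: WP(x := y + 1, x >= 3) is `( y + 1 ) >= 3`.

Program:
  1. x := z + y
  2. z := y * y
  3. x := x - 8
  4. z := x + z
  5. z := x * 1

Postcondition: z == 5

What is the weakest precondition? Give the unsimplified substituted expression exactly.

post: z == 5
stmt 5: z := x * 1  -- replace 1 occurrence(s) of z with (x * 1)
  => ( x * 1 ) == 5
stmt 4: z := x + z  -- replace 0 occurrence(s) of z with (x + z)
  => ( x * 1 ) == 5
stmt 3: x := x - 8  -- replace 1 occurrence(s) of x with (x - 8)
  => ( ( x - 8 ) * 1 ) == 5
stmt 2: z := y * y  -- replace 0 occurrence(s) of z with (y * y)
  => ( ( x - 8 ) * 1 ) == 5
stmt 1: x := z + y  -- replace 1 occurrence(s) of x with (z + y)
  => ( ( ( z + y ) - 8 ) * 1 ) == 5

Answer: ( ( ( z + y ) - 8 ) * 1 ) == 5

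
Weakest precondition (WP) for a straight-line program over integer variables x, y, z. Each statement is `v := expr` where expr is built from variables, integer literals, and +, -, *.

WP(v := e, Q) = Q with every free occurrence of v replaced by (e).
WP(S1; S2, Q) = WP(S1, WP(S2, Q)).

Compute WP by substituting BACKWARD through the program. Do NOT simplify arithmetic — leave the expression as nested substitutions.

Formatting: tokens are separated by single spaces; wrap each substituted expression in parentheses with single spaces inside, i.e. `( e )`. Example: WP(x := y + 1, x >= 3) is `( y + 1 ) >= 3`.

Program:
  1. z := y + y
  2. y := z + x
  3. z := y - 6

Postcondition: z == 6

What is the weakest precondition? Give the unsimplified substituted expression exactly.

Answer: ( ( ( y + y ) + x ) - 6 ) == 6

Derivation:
post: z == 6
stmt 3: z := y - 6  -- replace 1 occurrence(s) of z with (y - 6)
  => ( y - 6 ) == 6
stmt 2: y := z + x  -- replace 1 occurrence(s) of y with (z + x)
  => ( ( z + x ) - 6 ) == 6
stmt 1: z := y + y  -- replace 1 occurrence(s) of z with (y + y)
  => ( ( ( y + y ) + x ) - 6 ) == 6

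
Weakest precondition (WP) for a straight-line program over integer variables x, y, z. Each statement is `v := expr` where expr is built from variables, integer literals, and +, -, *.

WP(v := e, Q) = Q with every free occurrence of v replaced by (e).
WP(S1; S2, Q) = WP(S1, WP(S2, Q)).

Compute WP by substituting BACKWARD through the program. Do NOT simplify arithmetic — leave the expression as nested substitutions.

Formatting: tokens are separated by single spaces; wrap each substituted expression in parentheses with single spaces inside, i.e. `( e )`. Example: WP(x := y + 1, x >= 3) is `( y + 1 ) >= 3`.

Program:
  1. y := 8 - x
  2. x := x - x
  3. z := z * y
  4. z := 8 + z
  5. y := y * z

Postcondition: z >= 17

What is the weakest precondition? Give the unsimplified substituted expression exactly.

Answer: ( 8 + ( z * ( 8 - x ) ) ) >= 17

Derivation:
post: z >= 17
stmt 5: y := y * z  -- replace 0 occurrence(s) of y with (y * z)
  => z >= 17
stmt 4: z := 8 + z  -- replace 1 occurrence(s) of z with (8 + z)
  => ( 8 + z ) >= 17
stmt 3: z := z * y  -- replace 1 occurrence(s) of z with (z * y)
  => ( 8 + ( z * y ) ) >= 17
stmt 2: x := x - x  -- replace 0 occurrence(s) of x with (x - x)
  => ( 8 + ( z * y ) ) >= 17
stmt 1: y := 8 - x  -- replace 1 occurrence(s) of y with (8 - x)
  => ( 8 + ( z * ( 8 - x ) ) ) >= 17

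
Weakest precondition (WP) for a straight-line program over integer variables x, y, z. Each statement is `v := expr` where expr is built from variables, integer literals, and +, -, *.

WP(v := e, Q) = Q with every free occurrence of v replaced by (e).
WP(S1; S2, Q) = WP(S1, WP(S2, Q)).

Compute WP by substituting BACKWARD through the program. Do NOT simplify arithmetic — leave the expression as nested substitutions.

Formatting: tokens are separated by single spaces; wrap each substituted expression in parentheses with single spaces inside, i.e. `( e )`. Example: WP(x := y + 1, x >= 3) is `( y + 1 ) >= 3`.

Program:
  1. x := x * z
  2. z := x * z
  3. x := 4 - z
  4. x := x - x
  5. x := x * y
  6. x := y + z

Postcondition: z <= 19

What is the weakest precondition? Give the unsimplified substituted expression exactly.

Answer: ( ( x * z ) * z ) <= 19

Derivation:
post: z <= 19
stmt 6: x := y + z  -- replace 0 occurrence(s) of x with (y + z)
  => z <= 19
stmt 5: x := x * y  -- replace 0 occurrence(s) of x with (x * y)
  => z <= 19
stmt 4: x := x - x  -- replace 0 occurrence(s) of x with (x - x)
  => z <= 19
stmt 3: x := 4 - z  -- replace 0 occurrence(s) of x with (4 - z)
  => z <= 19
stmt 2: z := x * z  -- replace 1 occurrence(s) of z with (x * z)
  => ( x * z ) <= 19
stmt 1: x := x * z  -- replace 1 occurrence(s) of x with (x * z)
  => ( ( x * z ) * z ) <= 19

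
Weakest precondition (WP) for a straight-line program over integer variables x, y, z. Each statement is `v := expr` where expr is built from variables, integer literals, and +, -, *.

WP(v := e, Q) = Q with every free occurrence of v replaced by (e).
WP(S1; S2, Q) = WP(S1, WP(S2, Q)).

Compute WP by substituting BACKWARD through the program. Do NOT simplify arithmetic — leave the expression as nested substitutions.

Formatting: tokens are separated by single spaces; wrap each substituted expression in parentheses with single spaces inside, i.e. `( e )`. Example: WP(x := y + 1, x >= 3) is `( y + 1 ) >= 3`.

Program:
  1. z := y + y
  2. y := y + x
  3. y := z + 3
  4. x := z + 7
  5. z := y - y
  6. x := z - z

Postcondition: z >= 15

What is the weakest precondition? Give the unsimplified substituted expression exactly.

Answer: ( ( ( y + y ) + 3 ) - ( ( y + y ) + 3 ) ) >= 15

Derivation:
post: z >= 15
stmt 6: x := z - z  -- replace 0 occurrence(s) of x with (z - z)
  => z >= 15
stmt 5: z := y - y  -- replace 1 occurrence(s) of z with (y - y)
  => ( y - y ) >= 15
stmt 4: x := z + 7  -- replace 0 occurrence(s) of x with (z + 7)
  => ( y - y ) >= 15
stmt 3: y := z + 3  -- replace 2 occurrence(s) of y with (z + 3)
  => ( ( z + 3 ) - ( z + 3 ) ) >= 15
stmt 2: y := y + x  -- replace 0 occurrence(s) of y with (y + x)
  => ( ( z + 3 ) - ( z + 3 ) ) >= 15
stmt 1: z := y + y  -- replace 2 occurrence(s) of z with (y + y)
  => ( ( ( y + y ) + 3 ) - ( ( y + y ) + 3 ) ) >= 15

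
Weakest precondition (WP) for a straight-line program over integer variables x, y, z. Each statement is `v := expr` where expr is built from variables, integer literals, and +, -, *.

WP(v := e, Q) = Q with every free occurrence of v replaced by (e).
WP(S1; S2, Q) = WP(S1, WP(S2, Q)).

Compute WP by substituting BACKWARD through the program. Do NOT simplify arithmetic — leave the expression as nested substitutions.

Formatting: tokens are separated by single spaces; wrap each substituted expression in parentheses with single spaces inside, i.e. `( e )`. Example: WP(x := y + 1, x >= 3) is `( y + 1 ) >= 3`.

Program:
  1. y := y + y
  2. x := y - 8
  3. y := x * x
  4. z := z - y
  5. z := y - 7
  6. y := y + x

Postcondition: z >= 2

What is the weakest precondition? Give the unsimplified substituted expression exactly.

Answer: ( ( ( ( y + y ) - 8 ) * ( ( y + y ) - 8 ) ) - 7 ) >= 2

Derivation:
post: z >= 2
stmt 6: y := y + x  -- replace 0 occurrence(s) of y with (y + x)
  => z >= 2
stmt 5: z := y - 7  -- replace 1 occurrence(s) of z with (y - 7)
  => ( y - 7 ) >= 2
stmt 4: z := z - y  -- replace 0 occurrence(s) of z with (z - y)
  => ( y - 7 ) >= 2
stmt 3: y := x * x  -- replace 1 occurrence(s) of y with (x * x)
  => ( ( x * x ) - 7 ) >= 2
stmt 2: x := y - 8  -- replace 2 occurrence(s) of x with (y - 8)
  => ( ( ( y - 8 ) * ( y - 8 ) ) - 7 ) >= 2
stmt 1: y := y + y  -- replace 2 occurrence(s) of y with (y + y)
  => ( ( ( ( y + y ) - 8 ) * ( ( y + y ) - 8 ) ) - 7 ) >= 2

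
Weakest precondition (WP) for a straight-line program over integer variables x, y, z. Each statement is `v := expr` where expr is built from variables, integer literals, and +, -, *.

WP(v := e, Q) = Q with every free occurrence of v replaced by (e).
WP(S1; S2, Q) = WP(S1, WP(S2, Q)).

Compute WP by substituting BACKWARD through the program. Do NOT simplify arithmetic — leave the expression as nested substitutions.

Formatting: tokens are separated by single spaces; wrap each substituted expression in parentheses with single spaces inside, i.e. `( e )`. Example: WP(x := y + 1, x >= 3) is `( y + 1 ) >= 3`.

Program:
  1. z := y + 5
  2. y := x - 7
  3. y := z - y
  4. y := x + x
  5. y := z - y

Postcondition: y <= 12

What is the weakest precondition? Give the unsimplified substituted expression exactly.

post: y <= 12
stmt 5: y := z - y  -- replace 1 occurrence(s) of y with (z - y)
  => ( z - y ) <= 12
stmt 4: y := x + x  -- replace 1 occurrence(s) of y with (x + x)
  => ( z - ( x + x ) ) <= 12
stmt 3: y := z - y  -- replace 0 occurrence(s) of y with (z - y)
  => ( z - ( x + x ) ) <= 12
stmt 2: y := x - 7  -- replace 0 occurrence(s) of y with (x - 7)
  => ( z - ( x + x ) ) <= 12
stmt 1: z := y + 5  -- replace 1 occurrence(s) of z with (y + 5)
  => ( ( y + 5 ) - ( x + x ) ) <= 12

Answer: ( ( y + 5 ) - ( x + x ) ) <= 12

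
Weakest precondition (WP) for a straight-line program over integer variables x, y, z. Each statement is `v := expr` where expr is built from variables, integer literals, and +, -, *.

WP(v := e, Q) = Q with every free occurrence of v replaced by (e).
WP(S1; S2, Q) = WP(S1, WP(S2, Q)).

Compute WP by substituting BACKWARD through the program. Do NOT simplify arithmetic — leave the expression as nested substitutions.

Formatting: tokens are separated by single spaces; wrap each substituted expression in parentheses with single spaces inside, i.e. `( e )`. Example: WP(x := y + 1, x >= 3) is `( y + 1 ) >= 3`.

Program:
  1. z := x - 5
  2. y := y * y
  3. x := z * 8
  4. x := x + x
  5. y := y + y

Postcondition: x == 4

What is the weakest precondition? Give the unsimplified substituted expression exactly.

post: x == 4
stmt 5: y := y + y  -- replace 0 occurrence(s) of y with (y + y)
  => x == 4
stmt 4: x := x + x  -- replace 1 occurrence(s) of x with (x + x)
  => ( x + x ) == 4
stmt 3: x := z * 8  -- replace 2 occurrence(s) of x with (z * 8)
  => ( ( z * 8 ) + ( z * 8 ) ) == 4
stmt 2: y := y * y  -- replace 0 occurrence(s) of y with (y * y)
  => ( ( z * 8 ) + ( z * 8 ) ) == 4
stmt 1: z := x - 5  -- replace 2 occurrence(s) of z with (x - 5)
  => ( ( ( x - 5 ) * 8 ) + ( ( x - 5 ) * 8 ) ) == 4

Answer: ( ( ( x - 5 ) * 8 ) + ( ( x - 5 ) * 8 ) ) == 4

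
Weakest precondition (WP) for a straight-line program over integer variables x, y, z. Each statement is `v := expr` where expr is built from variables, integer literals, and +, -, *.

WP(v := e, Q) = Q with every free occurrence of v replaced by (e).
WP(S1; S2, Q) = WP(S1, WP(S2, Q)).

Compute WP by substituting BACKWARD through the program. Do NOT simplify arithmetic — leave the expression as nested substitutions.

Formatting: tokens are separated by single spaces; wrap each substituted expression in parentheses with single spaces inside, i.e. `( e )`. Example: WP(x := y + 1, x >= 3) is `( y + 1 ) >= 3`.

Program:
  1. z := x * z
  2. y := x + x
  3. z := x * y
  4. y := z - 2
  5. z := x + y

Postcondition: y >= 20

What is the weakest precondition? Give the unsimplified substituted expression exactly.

Answer: ( ( x * ( x + x ) ) - 2 ) >= 20

Derivation:
post: y >= 20
stmt 5: z := x + y  -- replace 0 occurrence(s) of z with (x + y)
  => y >= 20
stmt 4: y := z - 2  -- replace 1 occurrence(s) of y with (z - 2)
  => ( z - 2 ) >= 20
stmt 3: z := x * y  -- replace 1 occurrence(s) of z with (x * y)
  => ( ( x * y ) - 2 ) >= 20
stmt 2: y := x + x  -- replace 1 occurrence(s) of y with (x + x)
  => ( ( x * ( x + x ) ) - 2 ) >= 20
stmt 1: z := x * z  -- replace 0 occurrence(s) of z with (x * z)
  => ( ( x * ( x + x ) ) - 2 ) >= 20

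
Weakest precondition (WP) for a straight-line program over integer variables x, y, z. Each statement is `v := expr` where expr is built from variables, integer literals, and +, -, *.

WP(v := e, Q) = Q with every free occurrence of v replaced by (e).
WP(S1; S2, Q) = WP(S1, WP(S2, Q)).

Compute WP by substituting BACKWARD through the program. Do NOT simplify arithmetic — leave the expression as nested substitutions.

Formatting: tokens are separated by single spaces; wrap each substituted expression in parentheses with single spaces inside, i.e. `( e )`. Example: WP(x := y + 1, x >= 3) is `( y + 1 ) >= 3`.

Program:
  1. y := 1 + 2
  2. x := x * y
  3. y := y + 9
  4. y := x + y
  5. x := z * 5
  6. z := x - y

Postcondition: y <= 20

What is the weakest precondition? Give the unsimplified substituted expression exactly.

post: y <= 20
stmt 6: z := x - y  -- replace 0 occurrence(s) of z with (x - y)
  => y <= 20
stmt 5: x := z * 5  -- replace 0 occurrence(s) of x with (z * 5)
  => y <= 20
stmt 4: y := x + y  -- replace 1 occurrence(s) of y with (x + y)
  => ( x + y ) <= 20
stmt 3: y := y + 9  -- replace 1 occurrence(s) of y with (y + 9)
  => ( x + ( y + 9 ) ) <= 20
stmt 2: x := x * y  -- replace 1 occurrence(s) of x with (x * y)
  => ( ( x * y ) + ( y + 9 ) ) <= 20
stmt 1: y := 1 + 2  -- replace 2 occurrence(s) of y with (1 + 2)
  => ( ( x * ( 1 + 2 ) ) + ( ( 1 + 2 ) + 9 ) ) <= 20

Answer: ( ( x * ( 1 + 2 ) ) + ( ( 1 + 2 ) + 9 ) ) <= 20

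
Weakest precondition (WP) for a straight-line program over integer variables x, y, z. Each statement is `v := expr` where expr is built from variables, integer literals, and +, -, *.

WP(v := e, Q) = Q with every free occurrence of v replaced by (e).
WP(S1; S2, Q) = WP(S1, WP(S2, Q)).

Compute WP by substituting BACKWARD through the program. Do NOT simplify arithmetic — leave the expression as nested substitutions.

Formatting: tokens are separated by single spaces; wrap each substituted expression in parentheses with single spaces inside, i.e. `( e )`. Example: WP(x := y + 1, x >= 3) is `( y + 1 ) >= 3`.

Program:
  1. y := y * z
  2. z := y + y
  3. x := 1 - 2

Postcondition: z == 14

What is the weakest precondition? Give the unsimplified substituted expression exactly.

post: z == 14
stmt 3: x := 1 - 2  -- replace 0 occurrence(s) of x with (1 - 2)
  => z == 14
stmt 2: z := y + y  -- replace 1 occurrence(s) of z with (y + y)
  => ( y + y ) == 14
stmt 1: y := y * z  -- replace 2 occurrence(s) of y with (y * z)
  => ( ( y * z ) + ( y * z ) ) == 14

Answer: ( ( y * z ) + ( y * z ) ) == 14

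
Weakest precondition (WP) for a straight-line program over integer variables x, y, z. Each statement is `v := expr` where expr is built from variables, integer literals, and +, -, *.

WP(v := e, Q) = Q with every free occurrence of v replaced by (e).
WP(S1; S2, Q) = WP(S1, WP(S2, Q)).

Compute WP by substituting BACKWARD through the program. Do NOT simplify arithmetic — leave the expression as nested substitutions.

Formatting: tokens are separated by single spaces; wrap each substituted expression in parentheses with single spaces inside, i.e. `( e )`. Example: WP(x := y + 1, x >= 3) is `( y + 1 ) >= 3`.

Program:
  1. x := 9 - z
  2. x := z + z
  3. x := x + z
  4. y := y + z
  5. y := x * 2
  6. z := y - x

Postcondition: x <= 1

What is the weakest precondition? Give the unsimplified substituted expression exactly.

Answer: ( ( z + z ) + z ) <= 1

Derivation:
post: x <= 1
stmt 6: z := y - x  -- replace 0 occurrence(s) of z with (y - x)
  => x <= 1
stmt 5: y := x * 2  -- replace 0 occurrence(s) of y with (x * 2)
  => x <= 1
stmt 4: y := y + z  -- replace 0 occurrence(s) of y with (y + z)
  => x <= 1
stmt 3: x := x + z  -- replace 1 occurrence(s) of x with (x + z)
  => ( x + z ) <= 1
stmt 2: x := z + z  -- replace 1 occurrence(s) of x with (z + z)
  => ( ( z + z ) + z ) <= 1
stmt 1: x := 9 - z  -- replace 0 occurrence(s) of x with (9 - z)
  => ( ( z + z ) + z ) <= 1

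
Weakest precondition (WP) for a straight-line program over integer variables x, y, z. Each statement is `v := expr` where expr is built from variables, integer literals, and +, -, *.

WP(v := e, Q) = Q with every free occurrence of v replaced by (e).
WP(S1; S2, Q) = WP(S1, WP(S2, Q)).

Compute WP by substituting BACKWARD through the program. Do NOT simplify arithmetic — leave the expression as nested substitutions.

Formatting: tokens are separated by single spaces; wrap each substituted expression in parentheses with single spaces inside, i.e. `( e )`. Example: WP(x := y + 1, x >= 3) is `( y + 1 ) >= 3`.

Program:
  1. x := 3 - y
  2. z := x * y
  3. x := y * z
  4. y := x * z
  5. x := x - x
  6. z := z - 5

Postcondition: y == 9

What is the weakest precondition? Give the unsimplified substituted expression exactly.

Answer: ( ( y * ( ( 3 - y ) * y ) ) * ( ( 3 - y ) * y ) ) == 9

Derivation:
post: y == 9
stmt 6: z := z - 5  -- replace 0 occurrence(s) of z with (z - 5)
  => y == 9
stmt 5: x := x - x  -- replace 0 occurrence(s) of x with (x - x)
  => y == 9
stmt 4: y := x * z  -- replace 1 occurrence(s) of y with (x * z)
  => ( x * z ) == 9
stmt 3: x := y * z  -- replace 1 occurrence(s) of x with (y * z)
  => ( ( y * z ) * z ) == 9
stmt 2: z := x * y  -- replace 2 occurrence(s) of z with (x * y)
  => ( ( y * ( x * y ) ) * ( x * y ) ) == 9
stmt 1: x := 3 - y  -- replace 2 occurrence(s) of x with (3 - y)
  => ( ( y * ( ( 3 - y ) * y ) ) * ( ( 3 - y ) * y ) ) == 9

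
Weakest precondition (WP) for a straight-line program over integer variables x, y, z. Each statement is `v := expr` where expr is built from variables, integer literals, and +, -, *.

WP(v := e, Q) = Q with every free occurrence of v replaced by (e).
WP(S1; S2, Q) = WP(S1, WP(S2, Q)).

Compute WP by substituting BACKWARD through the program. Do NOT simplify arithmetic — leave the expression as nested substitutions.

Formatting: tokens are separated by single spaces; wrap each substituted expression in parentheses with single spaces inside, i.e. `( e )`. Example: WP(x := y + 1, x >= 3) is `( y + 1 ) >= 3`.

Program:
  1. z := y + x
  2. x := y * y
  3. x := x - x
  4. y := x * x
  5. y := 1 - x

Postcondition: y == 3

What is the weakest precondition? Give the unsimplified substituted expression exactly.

post: y == 3
stmt 5: y := 1 - x  -- replace 1 occurrence(s) of y with (1 - x)
  => ( 1 - x ) == 3
stmt 4: y := x * x  -- replace 0 occurrence(s) of y with (x * x)
  => ( 1 - x ) == 3
stmt 3: x := x - x  -- replace 1 occurrence(s) of x with (x - x)
  => ( 1 - ( x - x ) ) == 3
stmt 2: x := y * y  -- replace 2 occurrence(s) of x with (y * y)
  => ( 1 - ( ( y * y ) - ( y * y ) ) ) == 3
stmt 1: z := y + x  -- replace 0 occurrence(s) of z with (y + x)
  => ( 1 - ( ( y * y ) - ( y * y ) ) ) == 3

Answer: ( 1 - ( ( y * y ) - ( y * y ) ) ) == 3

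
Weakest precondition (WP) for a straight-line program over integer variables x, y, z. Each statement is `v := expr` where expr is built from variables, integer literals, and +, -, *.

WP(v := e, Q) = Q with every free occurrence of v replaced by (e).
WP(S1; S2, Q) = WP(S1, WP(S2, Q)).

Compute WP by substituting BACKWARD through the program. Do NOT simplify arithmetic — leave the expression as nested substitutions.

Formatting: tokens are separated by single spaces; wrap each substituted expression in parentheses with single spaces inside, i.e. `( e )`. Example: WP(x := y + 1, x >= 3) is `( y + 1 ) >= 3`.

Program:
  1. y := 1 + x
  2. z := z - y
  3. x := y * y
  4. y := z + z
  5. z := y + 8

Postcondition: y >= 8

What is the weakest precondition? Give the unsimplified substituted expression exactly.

Answer: ( ( z - ( 1 + x ) ) + ( z - ( 1 + x ) ) ) >= 8

Derivation:
post: y >= 8
stmt 5: z := y + 8  -- replace 0 occurrence(s) of z with (y + 8)
  => y >= 8
stmt 4: y := z + z  -- replace 1 occurrence(s) of y with (z + z)
  => ( z + z ) >= 8
stmt 3: x := y * y  -- replace 0 occurrence(s) of x with (y * y)
  => ( z + z ) >= 8
stmt 2: z := z - y  -- replace 2 occurrence(s) of z with (z - y)
  => ( ( z - y ) + ( z - y ) ) >= 8
stmt 1: y := 1 + x  -- replace 2 occurrence(s) of y with (1 + x)
  => ( ( z - ( 1 + x ) ) + ( z - ( 1 + x ) ) ) >= 8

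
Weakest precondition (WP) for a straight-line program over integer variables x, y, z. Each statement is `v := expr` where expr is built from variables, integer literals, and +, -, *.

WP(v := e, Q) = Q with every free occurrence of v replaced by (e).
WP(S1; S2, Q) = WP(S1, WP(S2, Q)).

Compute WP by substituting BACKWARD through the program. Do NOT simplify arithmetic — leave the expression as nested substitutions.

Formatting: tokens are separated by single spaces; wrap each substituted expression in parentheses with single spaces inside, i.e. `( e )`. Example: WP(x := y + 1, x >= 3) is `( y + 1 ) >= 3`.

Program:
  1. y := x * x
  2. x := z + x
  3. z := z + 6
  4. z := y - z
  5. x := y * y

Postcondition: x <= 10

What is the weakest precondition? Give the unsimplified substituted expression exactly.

post: x <= 10
stmt 5: x := y * y  -- replace 1 occurrence(s) of x with (y * y)
  => ( y * y ) <= 10
stmt 4: z := y - z  -- replace 0 occurrence(s) of z with (y - z)
  => ( y * y ) <= 10
stmt 3: z := z + 6  -- replace 0 occurrence(s) of z with (z + 6)
  => ( y * y ) <= 10
stmt 2: x := z + x  -- replace 0 occurrence(s) of x with (z + x)
  => ( y * y ) <= 10
stmt 1: y := x * x  -- replace 2 occurrence(s) of y with (x * x)
  => ( ( x * x ) * ( x * x ) ) <= 10

Answer: ( ( x * x ) * ( x * x ) ) <= 10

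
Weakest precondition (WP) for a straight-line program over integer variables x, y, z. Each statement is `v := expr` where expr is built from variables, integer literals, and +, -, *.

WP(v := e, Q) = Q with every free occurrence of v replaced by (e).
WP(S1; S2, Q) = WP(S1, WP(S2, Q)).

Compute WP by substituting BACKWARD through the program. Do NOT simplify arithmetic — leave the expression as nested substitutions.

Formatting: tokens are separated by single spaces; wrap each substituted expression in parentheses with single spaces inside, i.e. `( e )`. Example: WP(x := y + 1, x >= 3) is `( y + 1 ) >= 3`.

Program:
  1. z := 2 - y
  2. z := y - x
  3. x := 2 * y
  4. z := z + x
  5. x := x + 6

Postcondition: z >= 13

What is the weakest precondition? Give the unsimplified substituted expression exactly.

Answer: ( ( y - x ) + ( 2 * y ) ) >= 13

Derivation:
post: z >= 13
stmt 5: x := x + 6  -- replace 0 occurrence(s) of x with (x + 6)
  => z >= 13
stmt 4: z := z + x  -- replace 1 occurrence(s) of z with (z + x)
  => ( z + x ) >= 13
stmt 3: x := 2 * y  -- replace 1 occurrence(s) of x with (2 * y)
  => ( z + ( 2 * y ) ) >= 13
stmt 2: z := y - x  -- replace 1 occurrence(s) of z with (y - x)
  => ( ( y - x ) + ( 2 * y ) ) >= 13
stmt 1: z := 2 - y  -- replace 0 occurrence(s) of z with (2 - y)
  => ( ( y - x ) + ( 2 * y ) ) >= 13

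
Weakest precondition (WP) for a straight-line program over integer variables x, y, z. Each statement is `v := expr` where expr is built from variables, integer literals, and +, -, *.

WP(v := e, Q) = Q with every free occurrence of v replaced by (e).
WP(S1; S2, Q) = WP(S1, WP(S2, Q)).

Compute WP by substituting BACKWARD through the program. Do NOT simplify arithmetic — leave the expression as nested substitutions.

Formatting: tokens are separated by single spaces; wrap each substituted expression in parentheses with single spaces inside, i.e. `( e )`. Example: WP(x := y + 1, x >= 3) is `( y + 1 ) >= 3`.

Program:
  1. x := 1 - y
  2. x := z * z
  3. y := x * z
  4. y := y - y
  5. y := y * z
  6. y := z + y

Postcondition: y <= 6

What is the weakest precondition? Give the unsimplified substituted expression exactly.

Answer: ( z + ( ( ( ( z * z ) * z ) - ( ( z * z ) * z ) ) * z ) ) <= 6

Derivation:
post: y <= 6
stmt 6: y := z + y  -- replace 1 occurrence(s) of y with (z + y)
  => ( z + y ) <= 6
stmt 5: y := y * z  -- replace 1 occurrence(s) of y with (y * z)
  => ( z + ( y * z ) ) <= 6
stmt 4: y := y - y  -- replace 1 occurrence(s) of y with (y - y)
  => ( z + ( ( y - y ) * z ) ) <= 6
stmt 3: y := x * z  -- replace 2 occurrence(s) of y with (x * z)
  => ( z + ( ( ( x * z ) - ( x * z ) ) * z ) ) <= 6
stmt 2: x := z * z  -- replace 2 occurrence(s) of x with (z * z)
  => ( z + ( ( ( ( z * z ) * z ) - ( ( z * z ) * z ) ) * z ) ) <= 6
stmt 1: x := 1 - y  -- replace 0 occurrence(s) of x with (1 - y)
  => ( z + ( ( ( ( z * z ) * z ) - ( ( z * z ) * z ) ) * z ) ) <= 6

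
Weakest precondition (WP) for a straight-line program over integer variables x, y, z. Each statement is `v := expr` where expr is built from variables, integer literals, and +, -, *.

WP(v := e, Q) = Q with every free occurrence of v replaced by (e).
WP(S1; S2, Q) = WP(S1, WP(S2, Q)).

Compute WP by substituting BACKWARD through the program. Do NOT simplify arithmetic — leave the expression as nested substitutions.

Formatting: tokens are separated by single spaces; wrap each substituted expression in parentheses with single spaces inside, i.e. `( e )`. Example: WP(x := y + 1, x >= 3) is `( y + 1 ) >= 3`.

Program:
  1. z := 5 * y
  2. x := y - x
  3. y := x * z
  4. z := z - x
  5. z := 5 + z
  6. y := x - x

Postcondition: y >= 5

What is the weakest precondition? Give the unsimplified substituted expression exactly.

Answer: ( ( y - x ) - ( y - x ) ) >= 5

Derivation:
post: y >= 5
stmt 6: y := x - x  -- replace 1 occurrence(s) of y with (x - x)
  => ( x - x ) >= 5
stmt 5: z := 5 + z  -- replace 0 occurrence(s) of z with (5 + z)
  => ( x - x ) >= 5
stmt 4: z := z - x  -- replace 0 occurrence(s) of z with (z - x)
  => ( x - x ) >= 5
stmt 3: y := x * z  -- replace 0 occurrence(s) of y with (x * z)
  => ( x - x ) >= 5
stmt 2: x := y - x  -- replace 2 occurrence(s) of x with (y - x)
  => ( ( y - x ) - ( y - x ) ) >= 5
stmt 1: z := 5 * y  -- replace 0 occurrence(s) of z with (5 * y)
  => ( ( y - x ) - ( y - x ) ) >= 5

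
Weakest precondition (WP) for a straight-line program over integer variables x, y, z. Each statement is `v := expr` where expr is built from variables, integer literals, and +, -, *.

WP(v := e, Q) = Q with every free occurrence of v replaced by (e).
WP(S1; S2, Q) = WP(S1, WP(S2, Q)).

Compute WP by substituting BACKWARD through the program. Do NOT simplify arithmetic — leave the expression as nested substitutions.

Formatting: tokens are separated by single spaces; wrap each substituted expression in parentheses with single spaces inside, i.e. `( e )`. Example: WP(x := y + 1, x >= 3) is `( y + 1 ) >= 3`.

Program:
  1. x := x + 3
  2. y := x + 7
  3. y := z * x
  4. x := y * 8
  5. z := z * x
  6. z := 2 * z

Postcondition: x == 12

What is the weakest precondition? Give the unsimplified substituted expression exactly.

Answer: ( ( z * ( x + 3 ) ) * 8 ) == 12

Derivation:
post: x == 12
stmt 6: z := 2 * z  -- replace 0 occurrence(s) of z with (2 * z)
  => x == 12
stmt 5: z := z * x  -- replace 0 occurrence(s) of z with (z * x)
  => x == 12
stmt 4: x := y * 8  -- replace 1 occurrence(s) of x with (y * 8)
  => ( y * 8 ) == 12
stmt 3: y := z * x  -- replace 1 occurrence(s) of y with (z * x)
  => ( ( z * x ) * 8 ) == 12
stmt 2: y := x + 7  -- replace 0 occurrence(s) of y with (x + 7)
  => ( ( z * x ) * 8 ) == 12
stmt 1: x := x + 3  -- replace 1 occurrence(s) of x with (x + 3)
  => ( ( z * ( x + 3 ) ) * 8 ) == 12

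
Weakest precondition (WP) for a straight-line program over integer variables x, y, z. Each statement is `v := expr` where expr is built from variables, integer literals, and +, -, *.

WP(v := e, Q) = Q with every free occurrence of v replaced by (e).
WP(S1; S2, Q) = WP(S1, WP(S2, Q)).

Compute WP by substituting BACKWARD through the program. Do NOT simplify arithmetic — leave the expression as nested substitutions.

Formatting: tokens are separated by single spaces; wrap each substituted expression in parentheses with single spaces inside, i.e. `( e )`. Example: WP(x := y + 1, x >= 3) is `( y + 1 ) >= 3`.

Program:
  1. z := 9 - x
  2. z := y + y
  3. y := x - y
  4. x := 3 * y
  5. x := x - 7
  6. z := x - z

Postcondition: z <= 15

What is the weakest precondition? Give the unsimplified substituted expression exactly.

post: z <= 15
stmt 6: z := x - z  -- replace 1 occurrence(s) of z with (x - z)
  => ( x - z ) <= 15
stmt 5: x := x - 7  -- replace 1 occurrence(s) of x with (x - 7)
  => ( ( x - 7 ) - z ) <= 15
stmt 4: x := 3 * y  -- replace 1 occurrence(s) of x with (3 * y)
  => ( ( ( 3 * y ) - 7 ) - z ) <= 15
stmt 3: y := x - y  -- replace 1 occurrence(s) of y with (x - y)
  => ( ( ( 3 * ( x - y ) ) - 7 ) - z ) <= 15
stmt 2: z := y + y  -- replace 1 occurrence(s) of z with (y + y)
  => ( ( ( 3 * ( x - y ) ) - 7 ) - ( y + y ) ) <= 15
stmt 1: z := 9 - x  -- replace 0 occurrence(s) of z with (9 - x)
  => ( ( ( 3 * ( x - y ) ) - 7 ) - ( y + y ) ) <= 15

Answer: ( ( ( 3 * ( x - y ) ) - 7 ) - ( y + y ) ) <= 15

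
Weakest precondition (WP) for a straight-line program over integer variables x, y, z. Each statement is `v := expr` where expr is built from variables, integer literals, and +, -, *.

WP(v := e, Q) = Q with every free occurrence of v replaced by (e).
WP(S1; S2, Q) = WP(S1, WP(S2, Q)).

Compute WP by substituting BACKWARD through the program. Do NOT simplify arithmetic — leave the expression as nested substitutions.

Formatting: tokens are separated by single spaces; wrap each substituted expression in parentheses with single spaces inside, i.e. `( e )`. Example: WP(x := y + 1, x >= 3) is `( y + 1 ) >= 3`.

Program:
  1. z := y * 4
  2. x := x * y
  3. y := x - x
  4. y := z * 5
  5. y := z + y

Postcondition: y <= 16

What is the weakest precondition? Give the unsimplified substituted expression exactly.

post: y <= 16
stmt 5: y := z + y  -- replace 1 occurrence(s) of y with (z + y)
  => ( z + y ) <= 16
stmt 4: y := z * 5  -- replace 1 occurrence(s) of y with (z * 5)
  => ( z + ( z * 5 ) ) <= 16
stmt 3: y := x - x  -- replace 0 occurrence(s) of y with (x - x)
  => ( z + ( z * 5 ) ) <= 16
stmt 2: x := x * y  -- replace 0 occurrence(s) of x with (x * y)
  => ( z + ( z * 5 ) ) <= 16
stmt 1: z := y * 4  -- replace 2 occurrence(s) of z with (y * 4)
  => ( ( y * 4 ) + ( ( y * 4 ) * 5 ) ) <= 16

Answer: ( ( y * 4 ) + ( ( y * 4 ) * 5 ) ) <= 16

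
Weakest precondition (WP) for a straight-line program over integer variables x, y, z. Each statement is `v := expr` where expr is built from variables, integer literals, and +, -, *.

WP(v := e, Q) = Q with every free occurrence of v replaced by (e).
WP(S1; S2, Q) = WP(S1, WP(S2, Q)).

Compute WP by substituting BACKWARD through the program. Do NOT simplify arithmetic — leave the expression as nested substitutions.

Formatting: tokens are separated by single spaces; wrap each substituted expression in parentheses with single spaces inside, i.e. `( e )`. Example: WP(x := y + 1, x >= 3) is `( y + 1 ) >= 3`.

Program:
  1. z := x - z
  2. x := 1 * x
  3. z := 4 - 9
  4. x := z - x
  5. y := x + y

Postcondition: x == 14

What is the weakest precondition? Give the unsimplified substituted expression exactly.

Answer: ( ( 4 - 9 ) - ( 1 * x ) ) == 14

Derivation:
post: x == 14
stmt 5: y := x + y  -- replace 0 occurrence(s) of y with (x + y)
  => x == 14
stmt 4: x := z - x  -- replace 1 occurrence(s) of x with (z - x)
  => ( z - x ) == 14
stmt 3: z := 4 - 9  -- replace 1 occurrence(s) of z with (4 - 9)
  => ( ( 4 - 9 ) - x ) == 14
stmt 2: x := 1 * x  -- replace 1 occurrence(s) of x with (1 * x)
  => ( ( 4 - 9 ) - ( 1 * x ) ) == 14
stmt 1: z := x - z  -- replace 0 occurrence(s) of z with (x - z)
  => ( ( 4 - 9 ) - ( 1 * x ) ) == 14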